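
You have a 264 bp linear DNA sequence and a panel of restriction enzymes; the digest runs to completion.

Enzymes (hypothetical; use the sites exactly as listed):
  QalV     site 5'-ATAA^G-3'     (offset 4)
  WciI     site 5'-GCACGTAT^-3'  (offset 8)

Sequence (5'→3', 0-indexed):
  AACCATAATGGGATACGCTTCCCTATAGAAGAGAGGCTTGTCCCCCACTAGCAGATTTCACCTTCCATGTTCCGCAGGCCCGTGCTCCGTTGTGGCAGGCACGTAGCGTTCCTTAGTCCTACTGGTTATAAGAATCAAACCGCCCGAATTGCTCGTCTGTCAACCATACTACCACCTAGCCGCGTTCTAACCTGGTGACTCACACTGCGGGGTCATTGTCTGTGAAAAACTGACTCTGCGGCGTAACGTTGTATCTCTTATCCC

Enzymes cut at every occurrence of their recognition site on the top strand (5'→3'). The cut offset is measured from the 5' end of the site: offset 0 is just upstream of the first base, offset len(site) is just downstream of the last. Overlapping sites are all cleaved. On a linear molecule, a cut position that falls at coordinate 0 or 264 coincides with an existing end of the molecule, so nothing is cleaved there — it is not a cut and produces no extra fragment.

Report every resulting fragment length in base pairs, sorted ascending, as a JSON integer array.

Per-enzyme occurrences:
  QalV (ATAAG, off=4): starts [127] → cuts [131]
  WciI (GCACGTAT, off=8): no sites

All cut coordinates (distinct, sorted): [131]

Fragments:
  [0,131): 131 bp
  [131,264): 133 bp

[131,133]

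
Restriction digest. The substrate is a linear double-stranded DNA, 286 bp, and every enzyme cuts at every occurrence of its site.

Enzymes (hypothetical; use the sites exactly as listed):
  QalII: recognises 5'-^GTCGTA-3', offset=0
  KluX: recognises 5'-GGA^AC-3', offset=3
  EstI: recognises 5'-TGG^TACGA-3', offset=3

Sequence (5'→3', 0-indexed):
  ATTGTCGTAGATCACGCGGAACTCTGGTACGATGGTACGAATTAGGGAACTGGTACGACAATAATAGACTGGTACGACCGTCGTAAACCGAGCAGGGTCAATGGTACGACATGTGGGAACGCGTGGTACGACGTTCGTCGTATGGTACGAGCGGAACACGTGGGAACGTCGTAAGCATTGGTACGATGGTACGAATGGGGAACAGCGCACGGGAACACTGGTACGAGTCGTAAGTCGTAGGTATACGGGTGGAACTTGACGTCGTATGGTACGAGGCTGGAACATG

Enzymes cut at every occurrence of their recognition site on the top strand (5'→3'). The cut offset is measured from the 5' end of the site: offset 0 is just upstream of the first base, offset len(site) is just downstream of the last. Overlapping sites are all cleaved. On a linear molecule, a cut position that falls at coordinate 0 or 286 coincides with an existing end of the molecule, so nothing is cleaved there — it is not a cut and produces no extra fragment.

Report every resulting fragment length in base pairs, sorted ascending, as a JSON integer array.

[2,3,5,5,5,7,7,7,7,7,8,8,8,9,9,10,10,10,12,12,13,13,14,14,17,19,20,25]

Scan for sites:
  QalII (GTCGTA, off=0): starts [3, 79, 136, 167, 226, 233, 260] → cuts [3, 79, 136, 167, 226, 233, 260]
  KluX (GGAAC, off=3): starts [17, 45, 115, 152, 162, 198, 211, 250, 278] → cuts [20, 48, 118, 155, 165, 201, 214, 253, 281]
  EstI (TGGTACGA, off=3): starts [24, 32, 50, 69, 101, 123, 142, 178, 186, 218, 266] → cuts [27, 35, 53, 72, 104, 126, 145, 181, 189, 221, 269]

All cut coordinates (distinct, sorted): [3, 20, 27, 35, 48, 53, 72, 79, 104, 118, 126, 136, 145, 155, 165, 167, 181, 189, 201, 214, 221, 226, 233, 253, 260, 269, 281]

Fragments:
  [0,3): 3 bp
  [3,20): 17 bp
  [20,27): 7 bp
  [27,35): 8 bp
  [35,48): 13 bp
  [48,53): 5 bp
  [53,72): 19 bp
  [72,79): 7 bp
  [79,104): 25 bp
  [104,118): 14 bp
  [118,126): 8 bp
  [126,136): 10 bp
  [136,145): 9 bp
  [145,155): 10 bp
  [155,165): 10 bp
  [165,167): 2 bp
  [167,181): 14 bp
  [181,189): 8 bp
  [189,201): 12 bp
  [201,214): 13 bp
  [214,221): 7 bp
  [221,226): 5 bp
  [226,233): 7 bp
  [233,253): 20 bp
  [253,260): 7 bp
  [260,269): 9 bp
  [269,281): 12 bp
  [281,286): 5 bp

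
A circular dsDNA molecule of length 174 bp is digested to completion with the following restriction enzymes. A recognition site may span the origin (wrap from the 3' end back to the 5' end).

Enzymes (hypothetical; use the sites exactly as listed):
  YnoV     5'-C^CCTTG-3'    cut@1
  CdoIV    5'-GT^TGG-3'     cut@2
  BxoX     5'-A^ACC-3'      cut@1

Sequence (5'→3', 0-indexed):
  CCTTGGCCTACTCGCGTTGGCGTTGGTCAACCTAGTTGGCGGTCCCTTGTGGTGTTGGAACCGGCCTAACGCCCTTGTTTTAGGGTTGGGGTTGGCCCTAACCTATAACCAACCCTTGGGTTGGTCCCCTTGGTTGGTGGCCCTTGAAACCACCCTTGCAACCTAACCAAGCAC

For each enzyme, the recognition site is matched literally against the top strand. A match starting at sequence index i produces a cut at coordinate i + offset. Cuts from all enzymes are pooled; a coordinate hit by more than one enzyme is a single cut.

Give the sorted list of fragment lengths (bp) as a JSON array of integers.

[2,4,4,5,5,6,6,6,6,7,7,7,7,7,7,8,8,8,9,11,13,14,17]

Per-enzyme occurrences:
  YnoV CCCTTG/1: at [43, 71, 112, 126, 140, 152, 173] ⇒ [0, 44, 72, 113, 127, 141, 153]
  CdoIV GTTGG/2: at [15, 21, 34, 53, 84, 90, 119, 132] ⇒ [17, 23, 36, 55, 86, 92, 121, 134]
  BxoX AACC/1: at [28, 58, 99, 106, 110, 147, 159, 164] ⇒ [29, 59, 100, 107, 111, 148, 160, 165]

All cut coordinates (distinct, sorted): [0, 17, 23, 29, 36, 44, 55, 59, 72, 86, 92, 100, 107, 111, 113, 121, 127, 134, 141, 148, 153, 160, 165]

Fragments:
  0→17: 17 bp
  17→23: 6 bp
  23→29: 6 bp
  29→36: 7 bp
  36→44: 8 bp
  44→55: 11 bp
  55→59: 4 bp
  59→72: 13 bp
  72→86: 14 bp
  86→92: 6 bp
  92→100: 8 bp
  100→107: 7 bp
  107→111: 4 bp
  111→113: 2 bp
  113→121: 8 bp
  121→127: 6 bp
  127→134: 7 bp
  134→141: 7 bp
  141→148: 7 bp
  148→153: 5 bp
  153→160: 7 bp
  160→165: 5 bp
  165→0 (wrap): 174-165+0 = 9 bp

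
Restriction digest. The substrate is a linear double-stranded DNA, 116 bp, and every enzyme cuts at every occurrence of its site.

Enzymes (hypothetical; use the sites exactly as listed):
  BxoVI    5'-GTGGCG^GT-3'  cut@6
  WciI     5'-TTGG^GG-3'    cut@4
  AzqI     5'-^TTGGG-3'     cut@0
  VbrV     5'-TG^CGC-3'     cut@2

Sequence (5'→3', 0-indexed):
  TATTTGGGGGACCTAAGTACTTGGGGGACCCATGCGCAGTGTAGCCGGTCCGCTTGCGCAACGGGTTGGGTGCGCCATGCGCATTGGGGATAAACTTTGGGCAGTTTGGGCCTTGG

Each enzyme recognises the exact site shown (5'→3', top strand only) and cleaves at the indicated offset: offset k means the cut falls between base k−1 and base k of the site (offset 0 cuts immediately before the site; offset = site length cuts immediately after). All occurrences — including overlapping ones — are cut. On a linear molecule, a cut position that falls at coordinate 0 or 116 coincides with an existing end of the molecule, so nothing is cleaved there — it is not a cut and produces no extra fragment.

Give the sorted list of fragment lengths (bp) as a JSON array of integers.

Scan for sites:
  BxoVI (GTGGCGGT, off=6): no sites
  WciI TTGGGG/4: at [3, 20, 83] ⇒ [7, 24, 87]
  AzqI TTGGG/0: at [3, 20, 65, 83, 96, 105] ⇒ [3, 20, 65, 83, 96, 105]
  VbrV TGCGC/2: at [32, 54, 70, 77] ⇒ [34, 56, 72, 79]

Pooled cuts: [3, 7, 20, 24, 34, 56, 65, 72, 79, 83, 87, 96, 105]

Fragments:
  [0,3): 3 bp
  [3,7): 4 bp
  [7,20): 13 bp
  [20,24): 4 bp
  [24,34): 10 bp
  [34,56): 22 bp
  [56,65): 9 bp
  [65,72): 7 bp
  [72,79): 7 bp
  [79,83): 4 bp
  [83,87): 4 bp
  [87,96): 9 bp
  [96,105): 9 bp
  [105,116): 11 bp

[3,4,4,4,4,7,7,9,9,9,10,11,13,22]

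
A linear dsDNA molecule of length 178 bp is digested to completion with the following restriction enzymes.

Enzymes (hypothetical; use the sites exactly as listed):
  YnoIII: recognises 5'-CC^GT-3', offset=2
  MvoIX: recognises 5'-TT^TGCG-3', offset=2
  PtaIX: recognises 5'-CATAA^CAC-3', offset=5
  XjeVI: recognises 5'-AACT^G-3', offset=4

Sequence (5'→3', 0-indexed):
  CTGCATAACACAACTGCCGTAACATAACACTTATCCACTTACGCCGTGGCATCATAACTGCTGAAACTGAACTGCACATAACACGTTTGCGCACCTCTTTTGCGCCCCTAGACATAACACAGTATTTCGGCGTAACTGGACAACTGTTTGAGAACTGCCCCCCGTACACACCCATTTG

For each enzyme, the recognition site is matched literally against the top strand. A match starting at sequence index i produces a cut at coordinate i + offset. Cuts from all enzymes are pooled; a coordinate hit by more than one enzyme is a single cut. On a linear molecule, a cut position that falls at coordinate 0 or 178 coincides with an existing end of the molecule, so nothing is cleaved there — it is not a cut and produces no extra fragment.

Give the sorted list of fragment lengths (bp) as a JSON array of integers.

[3,5,6,7,7,8,8,8,9,9,11,13,14,15,17,18,20]

Site scan:
  YnoIII CCGT/2: at [16, 43, 161] ⇒ [18, 45, 163]
  MvoIX TTTGCG/2: at [85, 98] ⇒ [87, 100]
  PtaIX CATAACAC/5: at [3, 22, 76, 112] ⇒ [8, 27, 81, 117]
  XjeVI AACTG/4: at [11, 55, 64, 69, 133, 141, 152] ⇒ [15, 59, 68, 73, 137, 145, 156]

All cut coordinates (distinct, sorted): [8, 15, 18, 27, 45, 59, 68, 73, 81, 87, 100, 117, 137, 145, 156, 163]

Fragments:
  [0,8): 8 bp
  [8,15): 7 bp
  [15,18): 3 bp
  [18,27): 9 bp
  [27,45): 18 bp
  [45,59): 14 bp
  [59,68): 9 bp
  [68,73): 5 bp
  [73,81): 8 bp
  [81,87): 6 bp
  [87,100): 13 bp
  [100,117): 17 bp
  [117,137): 20 bp
  [137,145): 8 bp
  [145,156): 11 bp
  [156,163): 7 bp
  [163,178): 15 bp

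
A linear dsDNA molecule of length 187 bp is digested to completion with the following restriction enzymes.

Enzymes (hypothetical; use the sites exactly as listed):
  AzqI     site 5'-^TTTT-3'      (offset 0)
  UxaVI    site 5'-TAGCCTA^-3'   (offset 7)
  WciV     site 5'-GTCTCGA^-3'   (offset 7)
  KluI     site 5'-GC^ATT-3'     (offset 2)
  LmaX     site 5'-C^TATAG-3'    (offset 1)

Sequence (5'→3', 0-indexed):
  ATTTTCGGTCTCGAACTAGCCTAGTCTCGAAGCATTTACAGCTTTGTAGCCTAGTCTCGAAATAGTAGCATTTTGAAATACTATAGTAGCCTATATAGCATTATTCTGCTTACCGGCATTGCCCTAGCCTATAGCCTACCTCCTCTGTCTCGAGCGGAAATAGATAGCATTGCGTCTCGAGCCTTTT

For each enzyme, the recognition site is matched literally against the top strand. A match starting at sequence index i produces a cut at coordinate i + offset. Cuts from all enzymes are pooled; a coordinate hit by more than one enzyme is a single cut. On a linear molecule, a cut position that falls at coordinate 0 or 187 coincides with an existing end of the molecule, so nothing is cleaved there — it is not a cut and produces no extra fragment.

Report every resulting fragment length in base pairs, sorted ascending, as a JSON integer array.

[1,1,2,3,3,4,6,7,7,7,9,9,11,12,12,12,13,15,15,18,20]

Per-enzyme occurrences:
  AzqI TTTT/0: at [1, 70, 183] ⇒ [1, 70, 183]
  UxaVI TAGCCTA/7: at [16, 46, 86, 124, 131] ⇒ [23, 53, 93, 131, 138]
  WciV GTCTCGA/7: at [7, 23, 53, 146, 173] ⇒ [14, 30, 60, 153, 180]
  KluI GCATT/2: at [31, 67, 97, 115, 166] ⇒ [33, 69, 99, 117, 168]
  LmaX CTATAG/1: at [80, 128] ⇒ [81, 129]

Pooled cuts: [1, 14, 23, 30, 33, 53, 60, 69, 70, 81, 93, 99, 117, 129, 131, 138, 153, 168, 180, 183]

Fragment lengths:
  [0,1): 1 bp
  [1,14): 13 bp
  [14,23): 9 bp
  [23,30): 7 bp
  [30,33): 3 bp
  [33,53): 20 bp
  [53,60): 7 bp
  [60,69): 9 bp
  [69,70): 1 bp
  [70,81): 11 bp
  [81,93): 12 bp
  [93,99): 6 bp
  [99,117): 18 bp
  [117,129): 12 bp
  [129,131): 2 bp
  [131,138): 7 bp
  [138,153): 15 bp
  [153,168): 15 bp
  [168,180): 12 bp
  [180,183): 3 bp
  [183,187): 4 bp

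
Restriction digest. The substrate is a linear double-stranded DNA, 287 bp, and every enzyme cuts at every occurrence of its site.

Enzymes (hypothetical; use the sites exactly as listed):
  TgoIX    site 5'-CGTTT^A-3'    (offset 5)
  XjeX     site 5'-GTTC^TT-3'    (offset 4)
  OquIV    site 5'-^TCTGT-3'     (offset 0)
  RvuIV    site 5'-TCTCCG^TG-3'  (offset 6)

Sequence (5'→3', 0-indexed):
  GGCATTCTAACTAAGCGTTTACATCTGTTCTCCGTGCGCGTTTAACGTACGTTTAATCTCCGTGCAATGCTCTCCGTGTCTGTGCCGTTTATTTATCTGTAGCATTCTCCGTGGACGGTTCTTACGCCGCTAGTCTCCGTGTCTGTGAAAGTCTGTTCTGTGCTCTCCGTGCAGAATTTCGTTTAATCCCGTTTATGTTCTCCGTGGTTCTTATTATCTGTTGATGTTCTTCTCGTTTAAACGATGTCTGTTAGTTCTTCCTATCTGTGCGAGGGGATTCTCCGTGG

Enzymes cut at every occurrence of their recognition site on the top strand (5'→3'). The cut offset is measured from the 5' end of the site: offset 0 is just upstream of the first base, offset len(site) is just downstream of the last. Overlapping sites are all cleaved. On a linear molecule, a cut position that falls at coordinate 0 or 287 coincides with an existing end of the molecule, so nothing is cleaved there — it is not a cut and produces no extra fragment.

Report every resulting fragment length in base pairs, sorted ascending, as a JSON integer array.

Scan for sites:
  TgoIX (CGTTTA, off=5): starts [15, 38, 49, 85, 179, 189, 233] → cuts [20, 43, 54, 90, 184, 194, 238]
  XjeX (GTTCTT, off=4): starts [117, 206, 225, 253] → cuts [121, 210, 229, 257]
  OquIV (TCTGT, off=0): starts [23, 78, 95, 141, 151, 156, 216, 246, 263] → cuts [23, 78, 95, 141, 151, 156, 216, 246, 263]
  RvuIV (TCTCCGTG, off=6): starts [28, 56, 70, 105, 133, 163, 198, 278] → cuts [34, 62, 76, 111, 139, 169, 204, 284]

Pooled cuts: [20, 23, 34, 43, 54, 62, 76, 78, 90, 95, 111, 121, 139, 141, 151, 156, 169, 184, 194, 204, 210, 216, 229, 238, 246, 257, 263, 284]

Fragment lengths:
  [0,20): 20 bp
  [20,23): 3 bp
  [23,34): 11 bp
  [34,43): 9 bp
  [43,54): 11 bp
  [54,62): 8 bp
  [62,76): 14 bp
  [76,78): 2 bp
  [78,90): 12 bp
  [90,95): 5 bp
  [95,111): 16 bp
  [111,121): 10 bp
  [121,139): 18 bp
  [139,141): 2 bp
  [141,151): 10 bp
  [151,156): 5 bp
  [156,169): 13 bp
  [169,184): 15 bp
  [184,194): 10 bp
  [194,204): 10 bp
  [204,210): 6 bp
  [210,216): 6 bp
  [216,229): 13 bp
  [229,238): 9 bp
  [238,246): 8 bp
  [246,257): 11 bp
  [257,263): 6 bp
  [263,284): 21 bp
  [284,287): 3 bp

[2,2,3,3,5,5,6,6,6,8,8,9,9,10,10,10,10,11,11,11,12,13,13,14,15,16,18,20,21]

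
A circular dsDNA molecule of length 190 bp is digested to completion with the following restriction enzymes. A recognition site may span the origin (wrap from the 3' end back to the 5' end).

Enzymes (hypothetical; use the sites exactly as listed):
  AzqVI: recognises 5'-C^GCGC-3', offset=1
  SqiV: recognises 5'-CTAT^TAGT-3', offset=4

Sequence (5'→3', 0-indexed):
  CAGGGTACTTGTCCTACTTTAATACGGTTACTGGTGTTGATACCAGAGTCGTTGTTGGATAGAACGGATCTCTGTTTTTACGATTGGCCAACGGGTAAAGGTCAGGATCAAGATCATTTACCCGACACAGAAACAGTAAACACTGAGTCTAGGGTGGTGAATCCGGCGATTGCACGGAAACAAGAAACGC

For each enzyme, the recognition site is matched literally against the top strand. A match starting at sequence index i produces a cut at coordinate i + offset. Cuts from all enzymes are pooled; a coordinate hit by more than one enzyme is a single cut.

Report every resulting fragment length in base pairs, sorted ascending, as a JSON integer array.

[190]

Site scan:
  AzqVI (CGCGC, off=1): no sites
  SqiV (CTATTAGT, off=4): no sites

Pooled cuts: ∅

Fragments:
  no cuts → one circular fragment of 190 bp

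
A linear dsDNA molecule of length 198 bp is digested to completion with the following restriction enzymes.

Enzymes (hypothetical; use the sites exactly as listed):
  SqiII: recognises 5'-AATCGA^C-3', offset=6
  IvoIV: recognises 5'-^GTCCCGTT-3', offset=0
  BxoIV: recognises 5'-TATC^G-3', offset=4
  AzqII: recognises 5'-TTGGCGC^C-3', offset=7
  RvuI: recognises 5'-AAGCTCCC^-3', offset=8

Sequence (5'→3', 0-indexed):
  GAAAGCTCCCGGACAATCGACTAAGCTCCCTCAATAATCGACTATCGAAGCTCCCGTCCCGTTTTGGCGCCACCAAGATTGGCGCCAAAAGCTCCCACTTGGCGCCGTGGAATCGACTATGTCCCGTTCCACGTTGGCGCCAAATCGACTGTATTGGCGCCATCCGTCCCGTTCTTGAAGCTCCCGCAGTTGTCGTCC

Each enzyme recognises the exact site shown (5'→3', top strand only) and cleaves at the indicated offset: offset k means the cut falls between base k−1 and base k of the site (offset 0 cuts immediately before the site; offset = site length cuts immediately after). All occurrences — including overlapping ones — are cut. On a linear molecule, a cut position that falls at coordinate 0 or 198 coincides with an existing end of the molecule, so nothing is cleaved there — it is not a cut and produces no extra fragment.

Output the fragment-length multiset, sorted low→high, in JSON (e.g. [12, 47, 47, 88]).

Per-enzyme occurrences:
  SqiII (AATCGAC, off=6): starts [14, 35, 110, 142] → cuts [20, 41, 116, 148]
  IvoIV (GTCCCGTT, off=0): starts [55, 120, 165] → cuts [55, 120, 165]
  BxoIV (TATCG, off=4): starts [42] → cuts [46]
  AzqII (TTGGCGCC, off=7): starts [63, 78, 98, 133, 153] → cuts [70, 85, 105, 140, 160]
  RvuI (AAGCTCCC, off=8): starts [2, 22, 47, 88, 177] → cuts [10, 30, 55, 96, 185]

All cut coordinates (distinct, sorted): [10, 20, 30, 41, 46, 55, 70, 85, 96, 105, 116, 120, 140, 148, 160, 165, 185]

Fragments:
  [0,10): 10 bp
  [10,20): 10 bp
  [20,30): 10 bp
  [30,41): 11 bp
  [41,46): 5 bp
  [46,55): 9 bp
  [55,70): 15 bp
  [70,85): 15 bp
  [85,96): 11 bp
  [96,105): 9 bp
  [105,116): 11 bp
  [116,120): 4 bp
  [120,140): 20 bp
  [140,148): 8 bp
  [148,160): 12 bp
  [160,165): 5 bp
  [165,185): 20 bp
  [185,198): 13 bp

[4,5,5,8,9,9,10,10,10,11,11,11,12,13,15,15,20,20]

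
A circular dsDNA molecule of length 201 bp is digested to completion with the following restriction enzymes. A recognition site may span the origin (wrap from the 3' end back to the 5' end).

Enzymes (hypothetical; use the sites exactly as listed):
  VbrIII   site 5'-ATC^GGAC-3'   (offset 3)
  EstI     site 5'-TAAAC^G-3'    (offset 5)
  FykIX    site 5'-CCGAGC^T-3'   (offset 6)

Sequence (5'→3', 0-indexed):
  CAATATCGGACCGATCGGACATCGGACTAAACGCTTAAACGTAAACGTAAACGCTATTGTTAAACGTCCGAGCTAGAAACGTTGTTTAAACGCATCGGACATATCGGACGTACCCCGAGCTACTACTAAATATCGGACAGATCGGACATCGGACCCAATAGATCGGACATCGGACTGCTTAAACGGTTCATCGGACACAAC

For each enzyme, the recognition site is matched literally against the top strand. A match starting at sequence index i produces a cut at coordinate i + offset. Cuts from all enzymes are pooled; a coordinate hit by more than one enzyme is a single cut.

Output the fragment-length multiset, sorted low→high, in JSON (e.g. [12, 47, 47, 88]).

[5,6,6,7,7,7,8,8,8,9,9,9,9,13,13,14,14,15,16,18]

Site scan:
  VbrIII (ATCGGAC, off=3): starts [4, 13, 20, 93, 102, 131, 140, 147, 161, 168, 189] → cuts [7, 16, 23, 96, 105, 134, 143, 150, 164, 171, 192]
  EstI (TAAACG, off=5): starts [27, 35, 41, 47, 60, 86, 179] → cuts [32, 40, 46, 52, 65, 91, 184]
  FykIX (CCGAGCT, off=6): starts [67, 114] → cuts [73, 120]

All cut coordinates (distinct, sorted): [7, 16, 23, 32, 40, 46, 52, 65, 73, 91, 96, 105, 120, 134, 143, 150, 164, 171, 184, 192]

Fragments:
  7→16: 9 bp
  16→23: 7 bp
  23→32: 9 bp
  32→40: 8 bp
  40→46: 6 bp
  46→52: 6 bp
  52→65: 13 bp
  65→73: 8 bp
  73→91: 18 bp
  91→96: 5 bp
  96→105: 9 bp
  105→120: 15 bp
  120→134: 14 bp
  134→143: 9 bp
  143→150: 7 bp
  150→164: 14 bp
  164→171: 7 bp
  171→184: 13 bp
  184→192: 8 bp
  192→7 (wrap): 201-192+7 = 16 bp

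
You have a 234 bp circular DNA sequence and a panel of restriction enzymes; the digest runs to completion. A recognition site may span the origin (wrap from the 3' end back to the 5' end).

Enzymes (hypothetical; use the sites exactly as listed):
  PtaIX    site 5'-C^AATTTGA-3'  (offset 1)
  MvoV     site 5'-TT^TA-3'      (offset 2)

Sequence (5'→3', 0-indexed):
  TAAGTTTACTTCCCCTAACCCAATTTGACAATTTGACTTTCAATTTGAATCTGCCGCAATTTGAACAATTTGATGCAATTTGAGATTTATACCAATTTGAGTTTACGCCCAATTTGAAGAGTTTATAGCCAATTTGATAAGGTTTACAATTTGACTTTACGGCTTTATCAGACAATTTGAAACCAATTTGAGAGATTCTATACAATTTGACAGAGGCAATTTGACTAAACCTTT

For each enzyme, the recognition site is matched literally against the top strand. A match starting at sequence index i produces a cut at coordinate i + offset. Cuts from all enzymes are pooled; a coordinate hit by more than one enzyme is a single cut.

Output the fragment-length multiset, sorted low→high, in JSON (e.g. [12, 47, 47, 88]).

Site scan:
  PtaIX CAATTTGA/1: at [20, 28, 40, 56, 65, 75, 92, 109, 129, 146, 172, 183, 202, 216] ⇒ [21, 29, 41, 57, 66, 76, 93, 110, 130, 147, 173, 184, 203, 217]
  MvoV TTTA/2: at [4, 85, 101, 121, 142, 155, 163, 232] ⇒ [0, 6, 87, 103, 123, 144, 157, 165]

All cut coordinates (distinct, sorted): [0, 6, 21, 29, 41, 57, 66, 76, 87, 93, 103, 110, 123, 130, 144, 147, 157, 165, 173, 184, 203, 217]

Fragment lengths:
  0→6: 6 bp
  6→21: 15 bp
  21→29: 8 bp
  29→41: 12 bp
  41→57: 16 bp
  57→66: 9 bp
  66→76: 10 bp
  76→87: 11 bp
  87→93: 6 bp
  93→103: 10 bp
  103→110: 7 bp
  110→123: 13 bp
  123→130: 7 bp
  130→144: 14 bp
  144→147: 3 bp
  147→157: 10 bp
  157→165: 8 bp
  165→173: 8 bp
  173→184: 11 bp
  184→203: 19 bp
  203→217: 14 bp
  217→0 (wrap): 234-217+0 = 17 bp

[3,6,6,7,7,8,8,8,9,10,10,10,11,11,12,13,14,14,15,16,17,19]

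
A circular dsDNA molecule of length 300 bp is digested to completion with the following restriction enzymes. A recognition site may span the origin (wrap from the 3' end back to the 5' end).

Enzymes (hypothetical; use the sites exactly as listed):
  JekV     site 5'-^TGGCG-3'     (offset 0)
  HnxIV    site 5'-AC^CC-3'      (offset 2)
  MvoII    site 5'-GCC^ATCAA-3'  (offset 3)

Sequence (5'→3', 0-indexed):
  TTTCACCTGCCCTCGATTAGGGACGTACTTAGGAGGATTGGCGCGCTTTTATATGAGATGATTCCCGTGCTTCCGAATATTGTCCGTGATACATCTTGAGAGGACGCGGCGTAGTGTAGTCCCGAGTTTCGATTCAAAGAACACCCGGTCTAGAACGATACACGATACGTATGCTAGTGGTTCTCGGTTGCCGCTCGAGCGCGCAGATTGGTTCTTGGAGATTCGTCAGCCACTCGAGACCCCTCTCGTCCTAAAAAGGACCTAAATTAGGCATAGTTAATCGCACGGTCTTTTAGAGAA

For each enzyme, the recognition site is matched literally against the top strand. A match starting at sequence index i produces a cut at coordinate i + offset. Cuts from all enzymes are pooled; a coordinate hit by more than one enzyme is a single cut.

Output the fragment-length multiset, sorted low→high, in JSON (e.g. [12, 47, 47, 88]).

Per-enzyme occurrences:
  JekV TGGCG/0: at [38] ⇒ [38]
  HnxIV ACCC/2: at [142, 238] ⇒ [144, 240]
  MvoII (GCCATCAA, off=3): no sites

Pooled cuts: [38, 144, 240]

Fragment lengths:
  38→144: 106 bp
  144→240: 96 bp
  240→38 (wrap): 300-240+38 = 98 bp

[96,98,106]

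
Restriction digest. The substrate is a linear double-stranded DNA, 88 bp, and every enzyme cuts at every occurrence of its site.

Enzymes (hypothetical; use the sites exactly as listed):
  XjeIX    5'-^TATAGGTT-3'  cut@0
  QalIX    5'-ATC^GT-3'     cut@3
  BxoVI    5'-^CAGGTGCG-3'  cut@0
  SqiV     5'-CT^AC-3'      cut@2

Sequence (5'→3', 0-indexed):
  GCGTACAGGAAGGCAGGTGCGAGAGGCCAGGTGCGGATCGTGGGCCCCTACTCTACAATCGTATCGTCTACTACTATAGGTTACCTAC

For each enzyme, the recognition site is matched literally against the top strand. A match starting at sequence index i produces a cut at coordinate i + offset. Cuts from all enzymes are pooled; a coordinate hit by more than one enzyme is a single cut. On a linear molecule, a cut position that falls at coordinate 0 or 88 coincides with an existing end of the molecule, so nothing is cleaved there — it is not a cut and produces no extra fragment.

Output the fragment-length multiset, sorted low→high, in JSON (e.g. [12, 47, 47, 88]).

[2,2,3,4,5,5,6,10,12,12,13,14]

Per-enzyme occurrences:
  XjeIX TATAGGTT/0: at [74] ⇒ [74]
  QalIX ATCGT/3: at [36, 57, 62] ⇒ [39, 60, 65]
  BxoVI CAGGTGCG/0: at [13, 27] ⇒ [13, 27]
  SqiV CTAC/2: at [47, 52, 67, 70, 84] ⇒ [49, 54, 69, 72, 86]

Pooled cuts: [13, 27, 39, 49, 54, 60, 65, 69, 72, 74, 86]

Fragment lengths:
  [0,13): 13 bp
  [13,27): 14 bp
  [27,39): 12 bp
  [39,49): 10 bp
  [49,54): 5 bp
  [54,60): 6 bp
  [60,65): 5 bp
  [65,69): 4 bp
  [69,72): 3 bp
  [72,74): 2 bp
  [74,86): 12 bp
  [86,88): 2 bp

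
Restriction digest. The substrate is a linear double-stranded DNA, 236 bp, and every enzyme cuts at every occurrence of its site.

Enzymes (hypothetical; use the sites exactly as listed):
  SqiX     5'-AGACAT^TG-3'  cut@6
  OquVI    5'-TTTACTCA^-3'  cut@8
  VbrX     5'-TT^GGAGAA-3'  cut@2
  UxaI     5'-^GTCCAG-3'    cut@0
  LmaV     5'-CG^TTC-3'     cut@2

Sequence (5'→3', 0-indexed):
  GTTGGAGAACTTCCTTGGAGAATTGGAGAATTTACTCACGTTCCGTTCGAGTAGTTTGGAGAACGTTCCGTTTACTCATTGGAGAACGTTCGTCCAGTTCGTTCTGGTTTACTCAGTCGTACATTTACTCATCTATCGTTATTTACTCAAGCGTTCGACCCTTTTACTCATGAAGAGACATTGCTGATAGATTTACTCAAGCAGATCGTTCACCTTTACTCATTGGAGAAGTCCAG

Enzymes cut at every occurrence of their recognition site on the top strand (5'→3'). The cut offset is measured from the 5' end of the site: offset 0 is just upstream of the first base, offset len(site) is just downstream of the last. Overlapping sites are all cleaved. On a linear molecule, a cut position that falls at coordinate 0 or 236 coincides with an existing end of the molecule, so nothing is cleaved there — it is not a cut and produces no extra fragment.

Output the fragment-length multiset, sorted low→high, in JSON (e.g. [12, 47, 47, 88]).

Per-enzyme occurrences:
  SqiX (AGACATTG, off=6): starts [175] → cuts [181]
  OquVI (TTTACTCA, off=8): starts [30, 70, 107, 123, 141, 162, 191, 214] → cuts [38, 78, 115, 131, 149, 170, 199, 222]
  VbrX (TTGGAGAA, off=2): starts [1, 14, 22, 55, 78, 222] → cuts [3, 16, 24, 57, 80, 224]
  UxaI (GTCCAG, off=0): starts [91, 230] → cuts [91, 230]
  LmaV (CGTTC, off=2): starts [38, 43, 63, 86, 99, 151, 206] → cuts [40, 45, 65, 88, 101, 153, 208]

All cut coordinates (distinct, sorted): [3, 16, 24, 38, 40, 45, 57, 65, 78, 80, 88, 91, 101, 115, 131, 149, 153, 170, 181, 199, 208, 222, 224, 230]

Fragment lengths:
  [0,3): 3 bp
  [3,16): 13 bp
  [16,24): 8 bp
  [24,38): 14 bp
  [38,40): 2 bp
  [40,45): 5 bp
  [45,57): 12 bp
  [57,65): 8 bp
  [65,78): 13 bp
  [78,80): 2 bp
  [80,88): 8 bp
  [88,91): 3 bp
  [91,101): 10 bp
  [101,115): 14 bp
  [115,131): 16 bp
  [131,149): 18 bp
  [149,153): 4 bp
  [153,170): 17 bp
  [170,181): 11 bp
  [181,199): 18 bp
  [199,208): 9 bp
  [208,222): 14 bp
  [222,224): 2 bp
  [224,230): 6 bp
  [230,236): 6 bp

[2,2,2,3,3,4,5,6,6,8,8,8,9,10,11,12,13,13,14,14,14,16,17,18,18]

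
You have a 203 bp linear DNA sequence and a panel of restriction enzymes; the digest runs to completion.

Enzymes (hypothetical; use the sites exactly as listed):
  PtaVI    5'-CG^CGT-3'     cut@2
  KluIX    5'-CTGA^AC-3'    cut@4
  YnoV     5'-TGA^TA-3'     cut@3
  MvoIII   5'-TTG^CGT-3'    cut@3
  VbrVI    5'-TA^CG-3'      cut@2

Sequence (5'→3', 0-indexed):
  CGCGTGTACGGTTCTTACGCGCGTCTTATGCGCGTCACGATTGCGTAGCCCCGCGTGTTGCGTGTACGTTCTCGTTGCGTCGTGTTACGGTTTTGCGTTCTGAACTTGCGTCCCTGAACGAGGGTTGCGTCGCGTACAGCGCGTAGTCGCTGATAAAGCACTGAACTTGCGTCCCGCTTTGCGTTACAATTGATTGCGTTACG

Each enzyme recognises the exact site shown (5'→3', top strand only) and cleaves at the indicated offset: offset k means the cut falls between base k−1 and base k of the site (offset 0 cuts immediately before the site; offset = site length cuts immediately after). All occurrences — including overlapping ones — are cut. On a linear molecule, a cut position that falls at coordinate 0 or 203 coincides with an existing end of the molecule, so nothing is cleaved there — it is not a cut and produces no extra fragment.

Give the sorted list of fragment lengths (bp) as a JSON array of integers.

[2,2,4,5,5,5,5,6,6,7,8,8,9,9,9,10,10,10,11,11,11,11,12,12,15]

Per-enzyme occurrences:
  PtaVI CGCGT/2: at [0, 19, 30, 51, 130, 139] ⇒ [2, 21, 32, 53, 132, 141]
  KluIX CTGAAC/4: at [99, 113, 160] ⇒ [103, 117, 164]
  YnoV TGATA/3: at [150] ⇒ [153]
  MvoIII TTGCGT/3: at [40, 57, 74, 92, 105, 124, 166, 178, 193] ⇒ [43, 60, 77, 95, 108, 127, 169, 181, 196]
  VbrVI TACG/2: at [6, 15, 64, 85, 199] ⇒ [8, 17, 66, 87, 201]

Pooled cuts: [2, 8, 17, 21, 32, 43, 53, 60, 66, 77, 87, 95, 103, 108, 117, 127, 132, 141, 153, 164, 169, 181, 196, 201]

Fragments:
  [0,2): 2 bp
  [2,8): 6 bp
  [8,17): 9 bp
  [17,21): 4 bp
  [21,32): 11 bp
  [32,43): 11 bp
  [43,53): 10 bp
  [53,60): 7 bp
  [60,66): 6 bp
  [66,77): 11 bp
  [77,87): 10 bp
  [87,95): 8 bp
  [95,103): 8 bp
  [103,108): 5 bp
  [108,117): 9 bp
  [117,127): 10 bp
  [127,132): 5 bp
  [132,141): 9 bp
  [141,153): 12 bp
  [153,164): 11 bp
  [164,169): 5 bp
  [169,181): 12 bp
  [181,196): 15 bp
  [196,201): 5 bp
  [201,203): 2 bp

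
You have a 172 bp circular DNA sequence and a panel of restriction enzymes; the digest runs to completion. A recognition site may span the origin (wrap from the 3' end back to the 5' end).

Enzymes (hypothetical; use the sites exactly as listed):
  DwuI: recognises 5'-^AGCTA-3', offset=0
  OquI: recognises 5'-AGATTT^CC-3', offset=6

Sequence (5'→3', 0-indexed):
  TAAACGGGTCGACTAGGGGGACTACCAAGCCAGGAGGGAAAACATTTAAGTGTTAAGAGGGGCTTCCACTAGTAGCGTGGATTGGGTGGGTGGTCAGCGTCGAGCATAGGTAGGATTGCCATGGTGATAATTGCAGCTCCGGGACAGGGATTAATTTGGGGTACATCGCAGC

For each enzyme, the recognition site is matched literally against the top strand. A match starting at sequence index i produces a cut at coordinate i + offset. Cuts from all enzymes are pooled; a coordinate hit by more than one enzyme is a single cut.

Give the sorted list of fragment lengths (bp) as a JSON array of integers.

[172]

Scan for sites:
  DwuI AGCTA/0: at [169] ⇒ [169]
  OquI (AGATTTCC, off=6): no sites

Pooled cuts: [169]

Fragment lengths:
  169→169 (wrap): 172-169+169 = 172 bp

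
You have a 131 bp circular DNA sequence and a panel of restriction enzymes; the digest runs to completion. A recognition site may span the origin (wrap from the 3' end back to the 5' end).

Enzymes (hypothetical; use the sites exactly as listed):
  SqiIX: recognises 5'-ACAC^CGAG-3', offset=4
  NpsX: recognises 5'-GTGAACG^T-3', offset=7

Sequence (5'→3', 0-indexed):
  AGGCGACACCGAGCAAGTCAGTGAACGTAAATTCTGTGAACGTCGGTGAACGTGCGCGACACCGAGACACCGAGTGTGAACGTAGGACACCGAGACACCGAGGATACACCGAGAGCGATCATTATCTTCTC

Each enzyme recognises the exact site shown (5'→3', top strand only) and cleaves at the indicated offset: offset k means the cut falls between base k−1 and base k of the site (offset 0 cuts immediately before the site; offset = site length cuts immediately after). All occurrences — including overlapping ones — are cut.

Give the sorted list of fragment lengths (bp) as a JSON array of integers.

Site scan:
  SqiIX (ACACCGAG, off=4): starts [5, 58, 66, 86, 94, 105] → cuts [9, 62, 70, 90, 98, 109]
  NpsX (GTGAACGT, off=7): starts [20, 35, 45, 75] → cuts [27, 42, 52, 82]

All cut coordinates (distinct, sorted): [9, 27, 42, 52, 62, 70, 82, 90, 98, 109]

Fragment lengths:
  9→27: 18 bp
  27→42: 15 bp
  42→52: 10 bp
  52→62: 10 bp
  62→70: 8 bp
  70→82: 12 bp
  82→90: 8 bp
  90→98: 8 bp
  98→109: 11 bp
  109→9 (wrap): 131-109+9 = 31 bp

[8,8,8,10,10,11,12,15,18,31]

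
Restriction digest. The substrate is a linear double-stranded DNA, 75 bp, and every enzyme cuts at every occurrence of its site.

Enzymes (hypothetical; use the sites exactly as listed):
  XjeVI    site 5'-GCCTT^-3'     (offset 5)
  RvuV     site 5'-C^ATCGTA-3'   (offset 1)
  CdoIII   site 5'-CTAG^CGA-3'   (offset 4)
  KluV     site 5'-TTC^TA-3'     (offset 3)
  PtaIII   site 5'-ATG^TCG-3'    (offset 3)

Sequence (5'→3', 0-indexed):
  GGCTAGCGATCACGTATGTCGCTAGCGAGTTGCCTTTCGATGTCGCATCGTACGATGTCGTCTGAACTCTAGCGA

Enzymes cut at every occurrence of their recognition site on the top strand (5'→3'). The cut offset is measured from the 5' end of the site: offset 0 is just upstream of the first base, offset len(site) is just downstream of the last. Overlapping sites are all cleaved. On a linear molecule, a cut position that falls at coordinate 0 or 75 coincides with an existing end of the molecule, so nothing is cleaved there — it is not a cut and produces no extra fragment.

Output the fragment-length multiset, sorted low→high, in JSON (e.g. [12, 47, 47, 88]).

[3,4,6,6,7,11,11,12,15]

Site scan:
  XjeVI (GCCTT, off=5): starts [31] → cuts [36]
  RvuV (CATCGTA, off=1): starts [45] → cuts [46]
  CdoIII (CTAGCGA, off=4): starts [2, 21, 68] → cuts [6, 25, 72]
  KluV (TTCTA, off=3): no sites
  PtaIII (ATGTCG, off=3): starts [15, 39, 54] → cuts [18, 42, 57]

Pooled cuts: [6, 18, 25, 36, 42, 46, 57, 72]

Fragments:
  [0,6): 6 bp
  [6,18): 12 bp
  [18,25): 7 bp
  [25,36): 11 bp
  [36,42): 6 bp
  [42,46): 4 bp
  [46,57): 11 bp
  [57,72): 15 bp
  [72,75): 3 bp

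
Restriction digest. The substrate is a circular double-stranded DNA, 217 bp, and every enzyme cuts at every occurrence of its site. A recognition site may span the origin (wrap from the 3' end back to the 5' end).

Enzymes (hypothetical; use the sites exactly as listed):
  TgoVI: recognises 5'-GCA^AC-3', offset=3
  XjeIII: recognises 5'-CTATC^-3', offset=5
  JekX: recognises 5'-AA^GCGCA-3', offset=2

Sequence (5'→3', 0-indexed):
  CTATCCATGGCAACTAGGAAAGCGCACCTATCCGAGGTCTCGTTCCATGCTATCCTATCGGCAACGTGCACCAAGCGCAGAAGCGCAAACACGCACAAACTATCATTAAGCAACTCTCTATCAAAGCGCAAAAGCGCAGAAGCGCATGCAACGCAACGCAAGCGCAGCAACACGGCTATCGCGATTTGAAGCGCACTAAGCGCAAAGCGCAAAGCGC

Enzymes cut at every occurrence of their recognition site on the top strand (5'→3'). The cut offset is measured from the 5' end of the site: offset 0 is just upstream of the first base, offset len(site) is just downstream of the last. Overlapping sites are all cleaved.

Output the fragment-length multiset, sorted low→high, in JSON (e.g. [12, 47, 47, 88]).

[3,4,5,5,6,7,7,8,8,8,8,8,9,9,9,10,10,11,11,11,16,22,22]

Scan for sites:
  TgoVI GCAAC/3: at [9, 60, 109, 147, 152, 166] ⇒ [12, 63, 112, 150, 155, 169]
  XjeIII CTATC/5: at [0, 27, 49, 54, 99, 117, 175] ⇒ [5, 32, 54, 59, 104, 122, 180]
  JekX AAGCGCA/2: at [19, 72, 80, 123, 131, 139, 159, 188, 197, 204] ⇒ [21, 74, 82, 125, 133, 141, 161, 190, 199, 206]

All cut coordinates (distinct, sorted): [5, 12, 21, 32, 54, 59, 63, 74, 82, 104, 112, 122, 125, 133, 141, 150, 155, 161, 169, 180, 190, 199, 206]

Fragments:
  5→12: 7 bp
  12→21: 9 bp
  21→32: 11 bp
  32→54: 22 bp
  54→59: 5 bp
  59→63: 4 bp
  63→74: 11 bp
  74→82: 8 bp
  82→104: 22 bp
  104→112: 8 bp
  112→122: 10 bp
  122→125: 3 bp
  125→133: 8 bp
  133→141: 8 bp
  141→150: 9 bp
  150→155: 5 bp
  155→161: 6 bp
  161→169: 8 bp
  169→180: 11 bp
  180→190: 10 bp
  190→199: 9 bp
  199→206: 7 bp
  206→5 (wrap): 217-206+5 = 16 bp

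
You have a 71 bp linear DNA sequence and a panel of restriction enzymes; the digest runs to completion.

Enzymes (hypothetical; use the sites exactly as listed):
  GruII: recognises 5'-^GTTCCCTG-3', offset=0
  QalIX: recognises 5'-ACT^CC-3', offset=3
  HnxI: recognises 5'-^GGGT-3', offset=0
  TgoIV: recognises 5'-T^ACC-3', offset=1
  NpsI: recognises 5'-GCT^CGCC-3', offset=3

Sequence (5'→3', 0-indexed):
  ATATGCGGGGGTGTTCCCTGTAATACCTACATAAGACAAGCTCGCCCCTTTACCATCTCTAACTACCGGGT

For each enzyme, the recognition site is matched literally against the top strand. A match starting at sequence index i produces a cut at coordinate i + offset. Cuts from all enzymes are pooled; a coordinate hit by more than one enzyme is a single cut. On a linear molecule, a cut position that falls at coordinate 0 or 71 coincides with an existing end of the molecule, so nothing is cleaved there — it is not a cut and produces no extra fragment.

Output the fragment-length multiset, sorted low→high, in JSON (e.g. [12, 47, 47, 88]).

Site scan:
  GruII GTTCCCTG/0: at [12] ⇒ [12]
  QalIX (ACTCC, off=3): no sites
  HnxI GGGT/0: at [8, 67] ⇒ [8, 67]
  TgoIV TACC/1: at [23, 50, 63] ⇒ [24, 51, 64]
  NpsI GCTCGCC/3: at [39] ⇒ [42]

Pooled cuts: [8, 12, 24, 42, 51, 64, 67]

Fragments:
  [0,8): 8 bp
  [8,12): 4 bp
  [12,24): 12 bp
  [24,42): 18 bp
  [42,51): 9 bp
  [51,64): 13 bp
  [64,67): 3 bp
  [67,71): 4 bp

[3,4,4,8,9,12,13,18]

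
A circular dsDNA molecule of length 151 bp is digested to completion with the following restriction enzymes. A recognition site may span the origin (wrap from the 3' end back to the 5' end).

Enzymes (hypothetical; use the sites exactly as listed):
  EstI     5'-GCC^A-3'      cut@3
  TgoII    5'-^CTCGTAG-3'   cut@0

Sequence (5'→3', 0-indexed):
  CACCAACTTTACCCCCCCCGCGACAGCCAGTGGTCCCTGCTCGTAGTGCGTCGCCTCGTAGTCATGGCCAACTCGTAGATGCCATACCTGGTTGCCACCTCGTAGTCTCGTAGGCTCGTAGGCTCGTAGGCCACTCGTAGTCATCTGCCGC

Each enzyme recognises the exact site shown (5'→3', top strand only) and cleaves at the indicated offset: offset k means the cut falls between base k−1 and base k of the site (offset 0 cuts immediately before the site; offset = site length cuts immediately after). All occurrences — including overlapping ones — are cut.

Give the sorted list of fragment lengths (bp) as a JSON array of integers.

Per-enzyme occurrences:
  EstI GCCA/3: at [25, 66, 80, 93, 129, 149] ⇒ [1, 28, 69, 83, 96, 132]
  TgoII CTCGTAG/0: at [39, 54, 71, 98, 106, 114, 122, 133] ⇒ [39, 54, 71, 98, 106, 114, 122, 133]

Pooled cuts: [1, 28, 39, 54, 69, 71, 83, 96, 98, 106, 114, 122, 132, 133]

Fragment lengths:
  1→28: 27 bp
  28→39: 11 bp
  39→54: 15 bp
  54→69: 15 bp
  69→71: 2 bp
  71→83: 12 bp
  83→96: 13 bp
  96→98: 2 bp
  98→106: 8 bp
  106→114: 8 bp
  114→122: 8 bp
  122→132: 10 bp
  132→133: 1 bp
  133→1 (wrap): 151-133+1 = 19 bp

[1,2,2,8,8,8,10,11,12,13,15,15,19,27]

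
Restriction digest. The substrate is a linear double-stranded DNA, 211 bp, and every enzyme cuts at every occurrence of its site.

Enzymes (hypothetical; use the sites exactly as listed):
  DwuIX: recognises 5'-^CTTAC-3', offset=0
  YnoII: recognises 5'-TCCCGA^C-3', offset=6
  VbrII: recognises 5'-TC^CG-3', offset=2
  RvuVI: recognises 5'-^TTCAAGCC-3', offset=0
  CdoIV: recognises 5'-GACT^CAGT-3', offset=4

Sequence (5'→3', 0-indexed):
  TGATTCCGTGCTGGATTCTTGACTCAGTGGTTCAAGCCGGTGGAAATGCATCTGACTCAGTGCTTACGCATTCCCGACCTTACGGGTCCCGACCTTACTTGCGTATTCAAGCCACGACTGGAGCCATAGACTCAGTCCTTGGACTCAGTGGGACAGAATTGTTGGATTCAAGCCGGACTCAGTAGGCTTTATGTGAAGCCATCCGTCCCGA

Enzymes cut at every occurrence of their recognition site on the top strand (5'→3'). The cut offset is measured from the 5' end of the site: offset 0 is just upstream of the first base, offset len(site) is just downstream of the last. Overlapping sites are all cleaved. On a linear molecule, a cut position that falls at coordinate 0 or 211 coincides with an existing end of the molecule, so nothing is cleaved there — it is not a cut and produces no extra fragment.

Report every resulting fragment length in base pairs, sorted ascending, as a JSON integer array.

[1,1,5,6,6,8,12,13,13,14,15,18,21,24,27,27]

Scan for sites:
  DwuIX CTTAC/0: at [62, 78, 93] ⇒ [62, 78, 93]
  YnoII TCCCGAC/6: at [71, 86] ⇒ [77, 92]
  VbrII TCCG/2: at [4, 201] ⇒ [6, 203]
  RvuVI TTCAAGCC/0: at [30, 105, 166] ⇒ [30, 105, 166]
  CdoIV GACTCAGT/4: at [20, 53, 128, 141, 175] ⇒ [24, 57, 132, 145, 179]

All cut coordinates (distinct, sorted): [6, 24, 30, 57, 62, 77, 78, 92, 93, 105, 132, 145, 166, 179, 203]

Fragment lengths:
  [0,6): 6 bp
  [6,24): 18 bp
  [24,30): 6 bp
  [30,57): 27 bp
  [57,62): 5 bp
  [62,77): 15 bp
  [77,78): 1 bp
  [78,92): 14 bp
  [92,93): 1 bp
  [93,105): 12 bp
  [105,132): 27 bp
  [132,145): 13 bp
  [145,166): 21 bp
  [166,179): 13 bp
  [179,203): 24 bp
  [203,211): 8 bp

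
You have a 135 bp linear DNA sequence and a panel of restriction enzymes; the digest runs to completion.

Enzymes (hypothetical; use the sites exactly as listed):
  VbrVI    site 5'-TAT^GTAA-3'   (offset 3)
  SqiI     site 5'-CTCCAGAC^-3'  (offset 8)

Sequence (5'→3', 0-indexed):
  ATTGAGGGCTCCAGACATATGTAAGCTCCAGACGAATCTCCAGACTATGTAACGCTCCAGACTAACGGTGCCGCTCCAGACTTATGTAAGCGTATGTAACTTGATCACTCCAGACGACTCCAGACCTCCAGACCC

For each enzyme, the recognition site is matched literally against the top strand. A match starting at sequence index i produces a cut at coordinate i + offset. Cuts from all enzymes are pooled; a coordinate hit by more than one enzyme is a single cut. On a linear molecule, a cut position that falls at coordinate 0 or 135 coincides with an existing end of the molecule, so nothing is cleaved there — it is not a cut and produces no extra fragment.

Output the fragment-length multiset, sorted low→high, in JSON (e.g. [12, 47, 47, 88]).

[2,3,4,4,8,10,10,12,13,14,16,19,20]

Per-enzyme occurrences:
  VbrVI TATGTAA/3: at [17, 45, 82, 92] ⇒ [20, 48, 85, 95]
  SqiI CTCCAGAC/8: at [8, 25, 37, 54, 73, 107, 117, 125] ⇒ [16, 33, 45, 62, 81, 115, 125, 133]

All cut coordinates (distinct, sorted): [16, 20, 33, 45, 48, 62, 81, 85, 95, 115, 125, 133]

Fragments:
  [0,16): 16 bp
  [16,20): 4 bp
  [20,33): 13 bp
  [33,45): 12 bp
  [45,48): 3 bp
  [48,62): 14 bp
  [62,81): 19 bp
  [81,85): 4 bp
  [85,95): 10 bp
  [95,115): 20 bp
  [115,125): 10 bp
  [125,133): 8 bp
  [133,135): 2 bp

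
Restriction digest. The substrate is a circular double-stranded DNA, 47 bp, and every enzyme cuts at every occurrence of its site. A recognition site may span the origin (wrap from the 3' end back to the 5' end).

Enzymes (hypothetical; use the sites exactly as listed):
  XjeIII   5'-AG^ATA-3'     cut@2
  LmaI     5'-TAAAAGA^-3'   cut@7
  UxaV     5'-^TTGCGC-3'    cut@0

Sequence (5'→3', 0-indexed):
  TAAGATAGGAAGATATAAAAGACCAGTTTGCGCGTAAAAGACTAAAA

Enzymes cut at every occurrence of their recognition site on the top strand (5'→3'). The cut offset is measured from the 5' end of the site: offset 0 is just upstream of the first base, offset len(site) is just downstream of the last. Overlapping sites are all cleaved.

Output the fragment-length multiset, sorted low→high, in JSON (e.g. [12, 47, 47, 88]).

[5,8,10,10,14]

Per-enzyme occurrences:
  XjeIII (AGATA, off=2): starts [2, 10] → cuts [4, 12]
  LmaI (TAAAAGA, off=7): starts [15, 34] → cuts [22, 41]
  UxaV (TTGCGC, off=0): starts [27] → cuts [27]

Pooled cuts: [4, 12, 22, 27, 41]

Fragment lengths:
  4→12: 8 bp
  12→22: 10 bp
  22→27: 5 bp
  27→41: 14 bp
  41→4 (wrap): 47-41+4 = 10 bp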